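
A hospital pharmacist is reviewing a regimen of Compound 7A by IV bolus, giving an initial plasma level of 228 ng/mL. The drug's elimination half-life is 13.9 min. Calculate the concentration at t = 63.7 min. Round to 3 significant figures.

k = ln 2 / 13.9 = 0.04987 min⁻¹
63.7 min is 4.583 half-lives, so C = 228 × (1/2)^4.583 = 228 × 0.04173 ≈ 9.51 ng/mL

9.51 ng/mL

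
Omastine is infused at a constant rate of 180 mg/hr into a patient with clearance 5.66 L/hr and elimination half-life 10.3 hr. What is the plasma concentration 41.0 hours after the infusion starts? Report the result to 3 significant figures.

Css = rate / CL = 180 / 5.66 = 31.80 µg/mL
k = ln 2 / 10.3 = 0.06730 hr⁻¹
C(t) = Css (1 − e^(−kt)) = 31.80 × (1 − e^(−2.759)) = 31.80 × 0.9367 ≈ 29.8 µg/mL

29.8 µg/mL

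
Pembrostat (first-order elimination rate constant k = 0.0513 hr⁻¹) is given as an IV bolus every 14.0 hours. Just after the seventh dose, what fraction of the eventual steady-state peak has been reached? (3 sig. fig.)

f_n = 1 − e^(−nkτ) = 1 − e^(−7 × 0.05130 × 14.0) = 1 − e^(−5.027) = 1 − 0.006556 ≈ 0.993

0.993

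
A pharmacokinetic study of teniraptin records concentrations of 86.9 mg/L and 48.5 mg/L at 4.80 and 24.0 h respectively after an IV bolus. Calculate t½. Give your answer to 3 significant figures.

k = ln(C₁/C₂) / (t₂ − t₁) = ln(86.9/48.5) / (24.0 − 4.80)
  = 0.5832 / 19.20 = 0.03037 h⁻¹
t½ = ln 2 / k = ln 2 / 0.03037 ≈ 22.8 hours

22.8 hours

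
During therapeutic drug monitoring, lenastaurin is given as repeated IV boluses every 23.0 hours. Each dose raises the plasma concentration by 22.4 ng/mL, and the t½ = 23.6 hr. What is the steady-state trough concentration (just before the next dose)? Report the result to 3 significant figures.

23.2 ng/mL

k = ln 2 / 23.6 = 0.02937 hr⁻¹
Fraction remaining after one interval: e^(−kτ) = e^(−0.02937 × 23.0) = 0.5089
R = 1 / (1 − 0.5089) = 2.036
Css,max = 22.4 × 2.036 = 45.61 ng/mL
Css,min = Css,max × e^(−kτ) = 45.61 × 0.5089 ≈ 23.2 ng/mL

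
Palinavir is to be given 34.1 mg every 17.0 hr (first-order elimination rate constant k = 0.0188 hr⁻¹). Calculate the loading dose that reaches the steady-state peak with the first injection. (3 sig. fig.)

Accumulation ratio R = 1 / (1 − e^(−kτ)) = 1 / (1 − e^(−0.01880×17.0)) = 1 / (1 − 0.7264) = 3.655
Loading dose = maintenance dose × R = 34.1 × 3.655 ≈ 125 mg

125 mg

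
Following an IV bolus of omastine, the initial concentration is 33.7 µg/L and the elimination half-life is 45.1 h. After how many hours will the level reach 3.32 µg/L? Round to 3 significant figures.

k = ln 2 / 45.1 = 0.01537 h⁻¹
C(t) = C₀ e^(−kt)  ⇒  t = ln(C₀/C) / k
t = ln(33.7/3.32) / 0.01537 = 2.318 / 0.01537 ≈ 151 hours

151 hours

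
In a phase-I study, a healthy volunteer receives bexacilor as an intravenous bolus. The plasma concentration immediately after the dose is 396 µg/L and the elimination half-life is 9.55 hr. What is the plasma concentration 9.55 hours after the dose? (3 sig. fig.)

198 µg/L

k = ln 2 / 9.55 = 0.07258 hr⁻¹
C(t) = C₀ e^(−kt) = 396 × e^(−0.07258 × 9.55) = 396 × e^(−0.6931) = 396 × 0.5000 ≈ 198 µg/L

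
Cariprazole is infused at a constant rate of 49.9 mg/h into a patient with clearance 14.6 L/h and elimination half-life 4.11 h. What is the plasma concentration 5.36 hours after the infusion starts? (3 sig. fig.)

2.03 mg/L

Css = rate / CL = 49.9 / 14.6 = 3.418 mg/L
k = ln 2 / 4.11 = 0.1686 h⁻¹
C(t) = Css (1 − e^(−kt)) = 3.418 × (1 − e^(−0.9040)) = 3.418 × 0.5950 ≈ 2.03 mg/L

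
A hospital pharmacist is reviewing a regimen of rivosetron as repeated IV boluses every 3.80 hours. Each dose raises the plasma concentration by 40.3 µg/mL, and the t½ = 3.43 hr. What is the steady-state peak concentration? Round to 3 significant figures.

75.2 µg/mL

k = ln 2 / 3.43 = 0.2021 hr⁻¹
Fraction remaining after one interval: e^(−kτ) = e^(−0.2021 × 3.80) = 0.4640
R = 1 / (1 − 0.4640) = 1.866
Css,max = 40.3 × 1.866 ≈ 75.2 µg/mL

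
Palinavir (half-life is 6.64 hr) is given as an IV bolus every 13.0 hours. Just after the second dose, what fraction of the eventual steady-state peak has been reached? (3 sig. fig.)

k = ln 2 / 6.64 = 0.1044 hr⁻¹
f_n = 1 − e^(−nkτ) = 1 − e^(−2 × 0.1044 × 13.0) = 1 − e^(−2.714) = 1 − 0.06626 ≈ 0.934

0.934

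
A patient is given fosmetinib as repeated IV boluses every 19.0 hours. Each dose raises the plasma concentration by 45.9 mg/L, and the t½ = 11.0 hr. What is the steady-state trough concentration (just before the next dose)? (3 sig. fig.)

k = ln 2 / 11.0 = 0.06301 hr⁻¹
Fraction remaining after one interval: e^(−kτ) = e^(−0.06301 × 19.0) = 0.3020
R = 1 / (1 − 0.3020) = 1.433
Css,max = 45.9 × 1.433 = 65.76 mg/L
Css,min = Css,max × e^(−kτ) = 65.76 × 0.3020 ≈ 19.9 mg/L

19.9 mg/L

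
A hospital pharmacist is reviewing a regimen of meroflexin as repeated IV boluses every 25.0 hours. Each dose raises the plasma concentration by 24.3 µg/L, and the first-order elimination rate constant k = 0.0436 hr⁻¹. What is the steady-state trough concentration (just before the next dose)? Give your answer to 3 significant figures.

Fraction remaining after one interval: e^(−kτ) = e^(−0.04360 × 25.0) = 0.3362
R = 1 / (1 − 0.3362) = 1.507
Css,max = 24.3 × 1.507 = 36.61 µg/L
Css,min = Css,max × e^(−kτ) = 36.61 × 0.3362 ≈ 12.3 µg/L

12.3 µg/L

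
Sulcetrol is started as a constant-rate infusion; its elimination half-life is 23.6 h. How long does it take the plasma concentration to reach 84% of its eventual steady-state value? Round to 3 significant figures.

k = ln 2 / 23.6 = 0.02937 h⁻¹
f = 1 − e^(−kt)  ⇒  t = −ln(1 − f) / k
t = −ln(1 − 0.84) / 0.02937 = 1.833 / 0.02937 ≈ 62.4 hours

62.4 hours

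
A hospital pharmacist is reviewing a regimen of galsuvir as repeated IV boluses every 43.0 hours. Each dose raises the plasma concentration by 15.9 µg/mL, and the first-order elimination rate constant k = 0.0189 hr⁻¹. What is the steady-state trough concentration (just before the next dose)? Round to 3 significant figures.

Fraction remaining after one interval: e^(−kτ) = e^(−0.01890 × 43.0) = 0.4437
R = 1 / (1 − 0.4437) = 1.797
Css,max = 15.9 × 1.797 = 28.58 µg/mL
Css,min = Css,max × e^(−kτ) = 28.58 × 0.4437 ≈ 12.7 µg/mL

12.7 µg/mL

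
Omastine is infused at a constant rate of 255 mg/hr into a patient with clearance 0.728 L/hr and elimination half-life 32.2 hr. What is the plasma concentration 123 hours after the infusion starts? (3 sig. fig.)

Css = rate / CL = 255 / 0.728 = 350.3 mg/L
k = ln 2 / 32.2 = 0.02153 hr⁻¹
C(t) = Css (1 − e^(−kt)) = 350.3 × (1 − e^(−2.648)) = 350.3 × 0.9292 ≈ 325 mg/L

325 mg/L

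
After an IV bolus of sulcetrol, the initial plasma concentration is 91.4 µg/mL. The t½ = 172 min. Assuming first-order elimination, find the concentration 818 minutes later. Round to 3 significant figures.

k = ln 2 / 172 = 0.004030 min⁻¹
C(t) = C₀ e^(−kt) = 91.4 × e^(−0.004030 × 818) = 91.4 × e^(−3.296) = 91.4 × 0.03701 ≈ 3.38 µg/mL

3.38 µg/mL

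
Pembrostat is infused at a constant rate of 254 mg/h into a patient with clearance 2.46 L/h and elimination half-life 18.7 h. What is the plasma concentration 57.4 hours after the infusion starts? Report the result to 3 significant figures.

91.0 µg/mL

Css = rate / CL = 254 / 2.46 = 103.3 µg/mL
k = ln 2 / 18.7 = 0.03707 h⁻¹
C(t) = Css (1 − e^(−kt)) = 103.3 × (1 − e^(−2.128)) = 103.3 × 0.8809 ≈ 91.0 µg/mL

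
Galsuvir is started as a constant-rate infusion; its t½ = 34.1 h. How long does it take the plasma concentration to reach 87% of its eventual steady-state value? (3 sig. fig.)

k = ln 2 / 34.1 = 0.02033 h⁻¹
f = 1 − e^(−kt)  ⇒  t = −ln(1 − f) / k
t = −ln(1 − 0.87) / 0.02033 = 2.040 / 0.02033 ≈ 100 hours

100 hours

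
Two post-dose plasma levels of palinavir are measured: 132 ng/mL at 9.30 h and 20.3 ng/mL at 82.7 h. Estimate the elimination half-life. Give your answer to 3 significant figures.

27.2 hours

k = ln(C₁/C₂) / (t₂ − t₁) = ln(132/20.3) / (82.7 − 9.30)
  = 1.872 / 73.40 = 0.02551 h⁻¹
t½ = ln 2 / k = ln 2 / 0.02551 ≈ 27.2 hours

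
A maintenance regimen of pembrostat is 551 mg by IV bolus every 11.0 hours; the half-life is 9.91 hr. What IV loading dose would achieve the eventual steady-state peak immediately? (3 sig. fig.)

1030 mg

k = ln 2 / 9.91 = 0.06994 hr⁻¹
Accumulation ratio R = 1 / (1 − e^(−kτ)) = 1 / (1 − e^(−0.06994×11.0)) = 1 / (1 − 0.4633) = 1.863
Loading dose = maintenance dose × R = 551 × 1.863 ≈ 1030 mg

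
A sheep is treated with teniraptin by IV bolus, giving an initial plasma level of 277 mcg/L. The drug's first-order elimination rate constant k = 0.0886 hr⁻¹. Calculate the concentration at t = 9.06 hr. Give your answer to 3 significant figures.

124 mcg/L

C(t) = C₀ e^(−kt) = 277 × e^(−0.08860 × 9.06) = 277 × e^(−0.8027) = 277 × 0.4481 ≈ 124 mcg/L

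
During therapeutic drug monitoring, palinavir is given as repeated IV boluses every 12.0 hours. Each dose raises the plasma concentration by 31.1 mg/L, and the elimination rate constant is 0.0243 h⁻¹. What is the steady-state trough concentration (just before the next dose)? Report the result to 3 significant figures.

Fraction remaining after one interval: e^(−kτ) = e^(−0.02430 × 12.0) = 0.7471
R = 1 / (1 − 0.7471) = 3.954
Css,max = 31.1 × 3.954 = 123.0 mg/L
Css,min = Css,max × e^(−kτ) = 123.0 × 0.7471 ≈ 91.9 mg/L

91.9 mg/L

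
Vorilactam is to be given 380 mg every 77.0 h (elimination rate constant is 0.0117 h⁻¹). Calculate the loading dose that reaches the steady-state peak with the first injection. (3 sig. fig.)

Accumulation ratio R = 1 / (1 − e^(−kτ)) = 1 / (1 − e^(−0.01170×77.0)) = 1 / (1 − 0.4062) = 1.684
Loading dose = maintenance dose × R = 380 × 1.684 ≈ 640 mg

640 mg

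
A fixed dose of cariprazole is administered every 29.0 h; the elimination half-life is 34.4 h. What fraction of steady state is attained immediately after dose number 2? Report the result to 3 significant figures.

k = ln 2 / 34.4 = 0.02015 h⁻¹
f_n = 1 − e^(−nkτ) = 1 − e^(−2 × 0.02015 × 29.0) = 1 − e^(−1.169) = 1 − 0.3108 ≈ 0.689

0.689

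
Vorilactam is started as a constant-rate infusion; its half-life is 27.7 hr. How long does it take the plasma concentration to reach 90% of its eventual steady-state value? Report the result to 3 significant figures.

k = ln 2 / 27.7 = 0.02502 hr⁻¹
f = 1 − e^(−kt)  ⇒  t = −ln(1 − f) / k
t = −ln(1 − 0.9) / 0.02502 = 2.303 / 0.02502 ≈ 92.0 hours

92.0 hours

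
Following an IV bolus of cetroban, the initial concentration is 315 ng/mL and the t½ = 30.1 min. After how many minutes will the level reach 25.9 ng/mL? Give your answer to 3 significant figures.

k = ln 2 / 30.1 = 0.02303 min⁻¹
C(t) = C₀ e^(−kt)  ⇒  t = ln(C₀/C) / k
t = ln(315/25.9) / 0.02303 = 2.498 / 0.02303 ≈ 108 minutes

108 minutes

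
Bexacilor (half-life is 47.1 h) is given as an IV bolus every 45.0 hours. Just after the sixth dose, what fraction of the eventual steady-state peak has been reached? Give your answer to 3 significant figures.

k = ln 2 / 47.1 = 0.01472 h⁻¹
f_n = 1 − e^(−nkτ) = 1 − e^(−6 × 0.01472 × 45.0) = 1 − e^(−3.973) = 1 − 0.01881 ≈ 0.981

0.981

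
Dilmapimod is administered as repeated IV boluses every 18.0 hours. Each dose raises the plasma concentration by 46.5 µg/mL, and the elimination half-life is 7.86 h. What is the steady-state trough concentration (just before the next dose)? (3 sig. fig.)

12.0 µg/mL

k = ln 2 / 7.86 = 0.08819 h⁻¹
Fraction remaining after one interval: e^(−kτ) = e^(−0.08819 × 18.0) = 0.2045
R = 1 / (1 − 0.2045) = 1.257
Css,max = 46.5 × 1.257 = 58.45 µg/mL
Css,min = Css,max × e^(−kτ) = 58.45 × 0.2045 ≈ 12.0 µg/mL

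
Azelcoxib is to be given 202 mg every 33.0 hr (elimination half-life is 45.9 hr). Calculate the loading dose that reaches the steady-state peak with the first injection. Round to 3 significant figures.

515 mg

k = ln 2 / 45.9 = 0.01510 hr⁻¹
Accumulation ratio R = 1 / (1 − e^(−kτ)) = 1 / (1 − e^(−0.01510×33.0)) = 1 / (1 − 0.6075) = 2.548
Loading dose = maintenance dose × R = 202 × 2.548 ≈ 515 mg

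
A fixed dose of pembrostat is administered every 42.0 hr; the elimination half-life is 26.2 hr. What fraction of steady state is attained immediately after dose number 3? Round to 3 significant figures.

k = ln 2 / 26.2 = 0.02646 hr⁻¹
f_n = 1 − e^(−nkτ) = 1 − e^(−3 × 0.02646 × 42.0) = 1 − e^(−3.333) = 1 − 0.03567 ≈ 0.964

0.964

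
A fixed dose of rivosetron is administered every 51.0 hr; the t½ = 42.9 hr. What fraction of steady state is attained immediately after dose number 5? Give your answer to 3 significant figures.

k = ln 2 / 42.9 = 0.01616 hr⁻¹
f_n = 1 − e^(−nkτ) = 1 − e^(−5 × 0.01616 × 51.0) = 1 − e^(−4.120) = 1 − 0.01624 ≈ 0.984

0.984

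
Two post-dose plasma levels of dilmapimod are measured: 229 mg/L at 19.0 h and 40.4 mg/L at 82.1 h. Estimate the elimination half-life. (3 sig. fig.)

k = ln(C₁/C₂) / (t₂ − t₁) = ln(229/40.4) / (82.1 − 19.0)
  = 1.735 / 63.10 = 0.02749 h⁻¹
t½ = ln 2 / k = ln 2 / 0.02749 ≈ 25.2 hours

25.2 hours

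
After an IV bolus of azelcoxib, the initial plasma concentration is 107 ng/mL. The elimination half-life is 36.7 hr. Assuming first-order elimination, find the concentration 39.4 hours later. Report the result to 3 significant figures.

50.8 ng/mL

k = ln 2 / 36.7 = 0.01889 hr⁻¹
39.4 hr is 1.074 half-lives, so C = 107 × (1/2)^1.074 = 107 × 0.4751 ≈ 50.8 ng/mL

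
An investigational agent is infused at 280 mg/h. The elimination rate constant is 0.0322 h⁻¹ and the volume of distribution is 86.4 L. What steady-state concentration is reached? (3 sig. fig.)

CL = k · V = 0.0322 × 86.4 = 2.782 L/h
Css = rate / CL = 280 / 2.782 ≈ 101 µg/mL

101 µg/mL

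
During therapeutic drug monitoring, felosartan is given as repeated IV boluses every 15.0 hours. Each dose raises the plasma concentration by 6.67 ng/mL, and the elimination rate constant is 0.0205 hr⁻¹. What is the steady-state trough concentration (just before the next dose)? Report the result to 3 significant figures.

18.5 ng/mL

Fraction remaining after one interval: e^(−kτ) = e^(−0.02050 × 15.0) = 0.7353
R = 1 / (1 − 0.7353) = 3.778
Css,max = 6.67 × 3.778 = 25.20 ng/mL
Css,min = Css,max × e^(−kτ) = 25.20 × 0.7353 ≈ 18.5 ng/mL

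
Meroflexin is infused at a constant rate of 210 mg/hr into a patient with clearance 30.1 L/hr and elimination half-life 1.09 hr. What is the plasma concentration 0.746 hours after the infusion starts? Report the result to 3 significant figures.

2.64 mg/L

Css = rate / CL = 210 / 30.1 = 6.977 mg/L
k = ln 2 / 1.09 = 0.6359 hr⁻¹
C(t) = Css (1 − e^(−kt)) = 6.977 × (1 − e^(−0.4744)) = 6.977 × 0.3777 ≈ 2.64 mg/L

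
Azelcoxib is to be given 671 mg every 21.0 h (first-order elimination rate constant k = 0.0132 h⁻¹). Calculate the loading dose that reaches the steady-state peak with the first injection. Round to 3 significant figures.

Accumulation ratio R = 1 / (1 − e^(−kτ)) = 1 / (1 − e^(−0.01320×21.0)) = 1 / (1 − 0.7579) = 4.131
Loading dose = maintenance dose × R = 671 × 4.131 ≈ 2770 mg

2770 mg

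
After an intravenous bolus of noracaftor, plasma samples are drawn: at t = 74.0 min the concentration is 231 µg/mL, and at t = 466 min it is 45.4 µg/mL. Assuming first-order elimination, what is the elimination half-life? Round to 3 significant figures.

167 minutes

k = ln(C₁/C₂) / (t₂ − t₁) = ln(231/45.4) / (466 − 74.0)
  = 1.627 / 392.0 = 0.004150 min⁻¹
t½ = ln 2 / k = ln 2 / 0.004150 ≈ 167 minutes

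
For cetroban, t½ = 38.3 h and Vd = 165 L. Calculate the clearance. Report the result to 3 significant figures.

2.99 L/h

k = ln 2 / t½ = ln 2 / 38.3 = 0.01810 h⁻¹
CL = k · V = 0.01810 × 165 ≈ 2.99 L/h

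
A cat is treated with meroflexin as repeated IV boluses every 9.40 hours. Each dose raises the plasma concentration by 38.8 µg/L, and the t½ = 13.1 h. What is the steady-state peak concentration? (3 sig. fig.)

99.0 µg/L

k = ln 2 / 13.1 = 0.05291 h⁻¹
Fraction remaining after one interval: e^(−kτ) = e^(−0.05291 × 9.40) = 0.6081
R = 1 / (1 − 0.6081) = 2.552
Css,max = 38.8 × 2.552 ≈ 99.0 µg/L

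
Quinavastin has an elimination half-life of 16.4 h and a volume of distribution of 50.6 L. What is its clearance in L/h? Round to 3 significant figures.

k = ln 2 / t½ = ln 2 / 16.4 = 0.04227 h⁻¹
CL = k · V = 0.04227 × 50.6 ≈ 2.14 L/h

2.14 L/h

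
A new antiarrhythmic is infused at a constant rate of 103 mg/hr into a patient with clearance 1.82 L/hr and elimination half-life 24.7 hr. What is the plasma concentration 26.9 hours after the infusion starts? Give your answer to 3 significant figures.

Css = rate / CL = 103 / 1.82 = 56.59 µg/mL
k = ln 2 / 24.7 = 0.02806 hr⁻¹
C(t) = Css (1 − e^(−kt)) = 56.59 × (1 − e^(−0.7549)) = 56.59 × 0.5299 ≈ 30.0 µg/mL

30.0 µg/mL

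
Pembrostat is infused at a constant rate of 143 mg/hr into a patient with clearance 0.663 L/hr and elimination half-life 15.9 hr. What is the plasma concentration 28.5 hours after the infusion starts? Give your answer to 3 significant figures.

153 µg/mL

Css = rate / CL = 143 / 0.663 = 215.7 µg/mL
k = ln 2 / 15.9 = 0.04359 hr⁻¹
C(t) = Css (1 − e^(−kt)) = 215.7 × (1 − e^(−1.242)) = 215.7 × 0.7113 ≈ 153 µg/mL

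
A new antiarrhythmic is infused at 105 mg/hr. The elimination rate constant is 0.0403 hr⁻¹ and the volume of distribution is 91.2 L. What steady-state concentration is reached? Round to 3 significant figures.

28.6 mg/L

CL = k · V = 0.0403 × 91.2 = 3.675 L/hr
Css = rate / CL = 105 / 3.675 ≈ 28.6 mg/L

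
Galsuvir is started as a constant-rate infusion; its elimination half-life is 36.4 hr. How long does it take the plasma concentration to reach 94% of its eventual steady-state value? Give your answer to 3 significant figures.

148 hours

k = ln 2 / 36.4 = 0.01904 hr⁻¹
f = 1 − e^(−kt)  ⇒  t = −ln(1 − f) / k
t = −ln(1 − 0.94) / 0.01904 = 2.813 / 0.01904 ≈ 148 hours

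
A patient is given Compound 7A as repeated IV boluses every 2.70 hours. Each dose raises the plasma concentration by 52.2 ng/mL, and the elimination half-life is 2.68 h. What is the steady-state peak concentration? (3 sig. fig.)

104 ng/mL

k = ln 2 / 2.68 = 0.2586 h⁻¹
Fraction remaining after one interval: e^(−kτ) = e^(−0.2586 × 2.70) = 0.4974
R = 1 / (1 − 0.4974) = 1.990
Css,max = 52.2 × 1.990 ≈ 104 ng/mL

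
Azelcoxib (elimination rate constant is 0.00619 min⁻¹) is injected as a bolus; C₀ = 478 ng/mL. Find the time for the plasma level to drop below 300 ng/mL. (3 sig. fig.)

C(t) = C₀ e^(−kt)  ⇒  t = ln(C₀/C) / k
t = ln(478/300) / 0.006190 = 0.4658 / 0.006190 ≈ 75.3 minutes

75.3 minutes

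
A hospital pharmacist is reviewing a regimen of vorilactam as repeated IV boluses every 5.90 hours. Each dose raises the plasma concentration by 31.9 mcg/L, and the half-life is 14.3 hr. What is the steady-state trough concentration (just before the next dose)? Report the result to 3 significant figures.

96.4 mcg/L

k = ln 2 / 14.3 = 0.04847 hr⁻¹
Fraction remaining after one interval: e^(−kτ) = e^(−0.04847 × 5.90) = 0.7513
R = 1 / (1 − 0.7513) = 4.021
Css,max = 31.9 × 4.021 = 128.3 mcg/L
Css,min = Css,max × e^(−kτ) = 128.3 × 0.7513 ≈ 96.4 mcg/L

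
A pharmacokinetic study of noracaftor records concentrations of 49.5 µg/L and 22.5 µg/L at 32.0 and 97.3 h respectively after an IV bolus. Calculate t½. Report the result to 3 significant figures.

57.4 hours

k = ln(C₁/C₂) / (t₂ − t₁) = ln(49.5/22.5) / (97.3 − 32.0)
  = 0.7885 / 65.30 = 0.01207 h⁻¹
t½ = ln 2 / k = ln 2 / 0.01207 ≈ 57.4 hours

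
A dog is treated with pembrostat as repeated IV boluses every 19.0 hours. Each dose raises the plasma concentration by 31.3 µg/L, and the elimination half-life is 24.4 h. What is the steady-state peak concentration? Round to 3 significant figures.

75.0 µg/L

k = ln 2 / 24.4 = 0.02841 h⁻¹
Fraction remaining after one interval: e^(−kτ) = e^(−0.02841 × 19.0) = 0.5829
R = 1 / (1 − 0.5829) = 2.397
Css,max = 31.3 × 2.397 ≈ 75.0 µg/L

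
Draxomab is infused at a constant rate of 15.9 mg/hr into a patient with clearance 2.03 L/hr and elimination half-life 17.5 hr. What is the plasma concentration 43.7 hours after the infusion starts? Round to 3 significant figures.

6.45 µg/mL

Css = rate / CL = 15.9 / 2.03 = 7.833 µg/mL
k = ln 2 / 17.5 = 0.03961 hr⁻¹
C(t) = Css (1 − e^(−kt)) = 7.833 × (1 − e^(−1.731)) = 7.833 × 0.8229 ≈ 6.45 µg/mL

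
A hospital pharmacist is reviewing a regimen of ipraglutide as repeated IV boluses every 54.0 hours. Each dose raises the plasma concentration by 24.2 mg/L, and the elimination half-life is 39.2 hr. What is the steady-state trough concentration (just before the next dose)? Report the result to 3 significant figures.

15.1 mg/L

k = ln 2 / 39.2 = 0.01768 hr⁻¹
Fraction remaining after one interval: e^(−kτ) = e^(−0.01768 × 54.0) = 0.3849
R = 1 / (1 − 0.3849) = 1.626
Css,max = 24.2 × 1.626 = 39.34 mg/L
Css,min = Css,max × e^(−kτ) = 39.34 × 0.3849 ≈ 15.1 mg/L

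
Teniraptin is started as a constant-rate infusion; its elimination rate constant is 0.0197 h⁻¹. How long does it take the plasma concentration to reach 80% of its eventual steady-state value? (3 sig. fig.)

f = 1 − e^(−kt)  ⇒  t = −ln(1 − f) / k
t = −ln(1 − 0.8) / 0.01970 = 1.609 / 0.01970 ≈ 81.7 hours

81.7 hours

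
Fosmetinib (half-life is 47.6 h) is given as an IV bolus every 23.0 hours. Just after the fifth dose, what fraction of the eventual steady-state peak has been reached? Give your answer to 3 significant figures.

k = ln 2 / 47.6 = 0.01456 h⁻¹
f_n = 1 − e^(−nkτ) = 1 − e^(−5 × 0.01456 × 23.0) = 1 − e^(−1.675) = 1 − 0.1874 ≈ 0.813

0.813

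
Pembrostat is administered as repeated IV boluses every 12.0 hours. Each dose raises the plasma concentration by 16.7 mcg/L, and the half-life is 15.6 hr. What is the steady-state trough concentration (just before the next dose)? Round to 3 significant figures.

23.7 mcg/L

k = ln 2 / 15.6 = 0.04443 hr⁻¹
Fraction remaining after one interval: e^(−kτ) = e^(−0.04443 × 12.0) = 0.5867
R = 1 / (1 − 0.5867) = 2.420
Css,max = 16.7 × 2.420 = 40.41 mcg/L
Css,min = Css,max × e^(−kτ) = 40.41 × 0.5867 ≈ 23.7 mcg/L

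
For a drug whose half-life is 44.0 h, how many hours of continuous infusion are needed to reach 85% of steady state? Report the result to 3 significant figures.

120 hours

k = ln 2 / 44.0 = 0.01575 h⁻¹
f = 1 − e^(−kt)  ⇒  t = −ln(1 − f) / k
t = −ln(1 − 0.85) / 0.01575 = 1.897 / 0.01575 ≈ 120 hours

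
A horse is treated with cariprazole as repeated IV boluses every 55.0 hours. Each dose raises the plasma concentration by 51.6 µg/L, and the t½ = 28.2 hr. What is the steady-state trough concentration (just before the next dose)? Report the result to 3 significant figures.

k = ln 2 / 28.2 = 0.02458 hr⁻¹
Fraction remaining after one interval: e^(−kτ) = e^(−0.02458 × 55.0) = 0.2588
R = 1 / (1 − 0.2588) = 1.349
Css,max = 51.6 × 1.349 = 69.61 µg/L
Css,min = Css,max × e^(−kτ) = 69.61 × 0.2588 ≈ 18.0 µg/L

18.0 µg/L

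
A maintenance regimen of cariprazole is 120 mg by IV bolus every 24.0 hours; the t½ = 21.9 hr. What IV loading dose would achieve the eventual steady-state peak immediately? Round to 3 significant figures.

225 mg

k = ln 2 / 21.9 = 0.03165 hr⁻¹
Accumulation ratio R = 1 / (1 − e^(−kτ)) = 1 / (1 − e^(−0.03165×24.0)) = 1 / (1 − 0.4678) = 1.879
Loading dose = maintenance dose × R = 120 × 1.879 ≈ 225 mg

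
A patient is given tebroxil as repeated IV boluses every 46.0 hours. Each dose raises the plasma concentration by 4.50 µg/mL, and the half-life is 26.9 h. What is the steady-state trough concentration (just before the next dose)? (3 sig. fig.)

1.98 µg/mL

k = ln 2 / 26.9 = 0.02577 h⁻¹
Fraction remaining after one interval: e^(−kτ) = e^(−0.02577 × 46.0) = 0.3057
R = 1 / (1 − 0.3057) = 1.440
Css,max = 4.50 × 1.440 = 6.481 µg/mL
Css,min = Css,max × e^(−kτ) = 6.481 × 0.3057 ≈ 1.98 µg/mL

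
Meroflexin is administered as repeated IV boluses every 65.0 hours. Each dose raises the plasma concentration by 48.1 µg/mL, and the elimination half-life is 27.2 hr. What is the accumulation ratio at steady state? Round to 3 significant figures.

k = ln 2 / 27.2 = 0.02548 hr⁻¹
Fraction remaining after one interval: e^(−kτ) = e^(−0.02548 × 65.0) = 0.1908
R = 1 / (1 − 0.1908) = 1 / 0.8092 ≈ 1.24

1.24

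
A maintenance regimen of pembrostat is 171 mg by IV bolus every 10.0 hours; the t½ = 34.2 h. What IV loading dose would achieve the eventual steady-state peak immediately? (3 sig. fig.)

932 mg

k = ln 2 / 34.2 = 0.02027 h⁻¹
Accumulation ratio R = 1 / (1 − e^(−kτ)) = 1 / (1 − e^(−0.02027×10.0)) = 1 / (1 − 0.8165) = 5.451
Loading dose = maintenance dose × R = 171 × 5.451 ≈ 932 mg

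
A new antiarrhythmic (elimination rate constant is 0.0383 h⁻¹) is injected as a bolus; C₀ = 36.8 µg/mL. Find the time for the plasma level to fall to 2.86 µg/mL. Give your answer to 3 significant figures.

66.7 hours

C(t) = C₀ e^(−kt)  ⇒  t = ln(C₀/C) / k
t = ln(36.8/2.86) / 0.03830 = 2.555 / 0.03830 ≈ 66.7 hours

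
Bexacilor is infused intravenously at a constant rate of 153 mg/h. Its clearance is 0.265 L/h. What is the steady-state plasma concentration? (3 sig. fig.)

577 µg/mL

Css = infusion rate / CL = 153 / 0.265 ≈ 577 µg/mL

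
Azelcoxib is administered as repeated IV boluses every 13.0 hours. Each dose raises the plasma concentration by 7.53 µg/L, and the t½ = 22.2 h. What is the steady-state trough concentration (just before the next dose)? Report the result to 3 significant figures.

15.0 µg/L

k = ln 2 / 22.2 = 0.03122 h⁻¹
Fraction remaining after one interval: e^(−kτ) = e^(−0.03122 × 13.0) = 0.6664
R = 1 / (1 − 0.6664) = 2.997
Css,max = 7.53 × 2.997 = 22.57 µg/L
Css,min = Css,max × e^(−kτ) = 22.57 × 0.6664 ≈ 15.0 µg/L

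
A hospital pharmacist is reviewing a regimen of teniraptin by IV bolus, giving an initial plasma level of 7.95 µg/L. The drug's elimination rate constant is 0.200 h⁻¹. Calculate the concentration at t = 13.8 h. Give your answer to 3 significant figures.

0.503 µg/L

C(t) = C₀ e^(−kt) = 7.95 × e^(−0.2000 × 13.8) = 7.95 × e^(−2.760) = 7.95 × 0.06329 ≈ 0.503 µg/L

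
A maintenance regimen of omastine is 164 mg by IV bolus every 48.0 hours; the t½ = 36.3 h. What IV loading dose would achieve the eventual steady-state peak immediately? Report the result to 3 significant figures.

k = ln 2 / 36.3 = 0.01909 h⁻¹
Accumulation ratio R = 1 / (1 − e^(−kτ)) = 1 / (1 − e^(−0.01909×48.0)) = 1 / (1 − 0.3999) = 1.666
Loading dose = maintenance dose × R = 164 × 1.666 ≈ 273 mg

273 mg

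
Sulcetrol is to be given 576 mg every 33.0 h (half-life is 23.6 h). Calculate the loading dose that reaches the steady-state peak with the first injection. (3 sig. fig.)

928 mg

k = ln 2 / 23.6 = 0.02937 h⁻¹
Accumulation ratio R = 1 / (1 − e^(−kτ)) = 1 / (1 − e^(−0.02937×33.0)) = 1 / (1 − 0.3794) = 1.611
Loading dose = maintenance dose × R = 576 × 1.611 ≈ 928 mg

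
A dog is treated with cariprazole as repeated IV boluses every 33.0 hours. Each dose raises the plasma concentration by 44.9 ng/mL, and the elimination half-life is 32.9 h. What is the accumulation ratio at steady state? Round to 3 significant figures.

2.00

k = ln 2 / 32.9 = 0.02107 h⁻¹
Fraction remaining after one interval: e^(−kτ) = e^(−0.02107 × 33.0) = 0.4989
R = 1 / (1 − 0.4989) = 1 / 0.5011 ≈ 2.00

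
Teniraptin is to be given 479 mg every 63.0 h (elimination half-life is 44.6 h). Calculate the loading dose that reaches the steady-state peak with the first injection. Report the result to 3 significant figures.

k = ln 2 / 44.6 = 0.01554 h⁻¹
Accumulation ratio R = 1 / (1 − e^(−kτ)) = 1 / (1 − e^(−0.01554×63.0)) = 1 / (1 − 0.3756) = 1.602
Loading dose = maintenance dose × R = 479 × 1.602 ≈ 767 mg

767 mg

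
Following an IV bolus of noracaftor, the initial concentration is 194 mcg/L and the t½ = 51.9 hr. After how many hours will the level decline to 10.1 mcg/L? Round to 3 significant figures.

221 hours

k = ln 2 / 51.9 = 0.01336 hr⁻¹
C(t) = C₀ e^(−kt)  ⇒  t = ln(C₀/C) / k
t = ln(194/10.1) / 0.01336 = 2.955 / 0.01336 ≈ 221 hours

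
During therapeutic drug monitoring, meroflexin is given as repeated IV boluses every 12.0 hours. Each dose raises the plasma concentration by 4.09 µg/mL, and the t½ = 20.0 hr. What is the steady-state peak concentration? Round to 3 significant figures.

k = ln 2 / 20.0 = 0.03466 hr⁻¹
Fraction remaining after one interval: e^(−kτ) = e^(−0.03466 × 12.0) = 0.6598
R = 1 / (1 − 0.6598) = 2.939
Css,max = 4.09 × 2.939 ≈ 12.0 µg/mL

12.0 µg/mL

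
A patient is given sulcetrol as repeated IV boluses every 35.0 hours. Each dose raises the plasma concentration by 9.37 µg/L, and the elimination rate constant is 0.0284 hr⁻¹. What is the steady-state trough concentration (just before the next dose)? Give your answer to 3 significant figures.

5.51 µg/L

Fraction remaining after one interval: e^(−kτ) = e^(−0.02840 × 35.0) = 0.3701
R = 1 / (1 − 0.3701) = 1.588
Css,max = 9.37 × 1.588 = 14.88 µg/L
Css,min = Css,max × e^(−kτ) = 14.88 × 0.3701 ≈ 5.51 µg/L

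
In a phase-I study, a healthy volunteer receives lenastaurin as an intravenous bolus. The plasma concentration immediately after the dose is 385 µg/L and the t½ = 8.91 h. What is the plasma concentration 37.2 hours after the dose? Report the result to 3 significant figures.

k = ln 2 / 8.91 = 0.07779 h⁻¹
37.2 h is 4.175 half-lives, so C = 385 × (1/2)^4.175 = 385 × 0.05536 ≈ 21.3 µg/L

21.3 µg/L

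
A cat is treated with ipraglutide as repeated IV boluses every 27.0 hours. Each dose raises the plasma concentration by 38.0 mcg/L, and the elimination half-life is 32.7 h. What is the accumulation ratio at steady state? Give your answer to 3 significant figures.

k = ln 2 / 32.7 = 0.02120 h⁻¹
Fraction remaining after one interval: e^(−kτ) = e^(−0.02120 × 27.0) = 0.5642
R = 1 / (1 − 0.5642) = 1 / 0.4358 ≈ 2.29

2.29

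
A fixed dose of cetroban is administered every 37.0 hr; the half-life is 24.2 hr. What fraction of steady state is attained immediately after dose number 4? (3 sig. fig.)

0.986

k = ln 2 / 24.2 = 0.02864 hr⁻¹
f_n = 1 − e^(−nkτ) = 1 − e^(−4 × 0.02864 × 37.0) = 1 − e^(−4.239) = 1 − 0.01442 ≈ 0.986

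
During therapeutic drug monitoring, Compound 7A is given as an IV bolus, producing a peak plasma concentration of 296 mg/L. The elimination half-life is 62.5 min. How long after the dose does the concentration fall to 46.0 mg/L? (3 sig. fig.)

k = ln 2 / 62.5 = 0.01109 min⁻¹
C(t) = C₀ e^(−kt)  ⇒  t = ln(C₀/C) / k
t = ln(296/46.0) / 0.01109 = 1.862 / 0.01109 ≈ 168 minutes

168 minutes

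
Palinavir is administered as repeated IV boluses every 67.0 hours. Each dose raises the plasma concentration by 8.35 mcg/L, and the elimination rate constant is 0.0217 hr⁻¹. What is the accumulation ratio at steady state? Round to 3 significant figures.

1.30

Fraction remaining after one interval: e^(−kτ) = e^(−0.02170 × 67.0) = 0.2337
R = 1 / (1 − 0.2337) = 1 / 0.7663 ≈ 1.30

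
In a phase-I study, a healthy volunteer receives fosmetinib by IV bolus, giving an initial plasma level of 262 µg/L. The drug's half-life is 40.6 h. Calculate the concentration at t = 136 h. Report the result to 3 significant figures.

25.7 µg/L

k = ln 2 / 40.6 = 0.01707 h⁻¹
136 h is 3.350 half-lives, so C = 262 × (1/2)^3.350 = 262 × 0.09809 ≈ 25.7 µg/L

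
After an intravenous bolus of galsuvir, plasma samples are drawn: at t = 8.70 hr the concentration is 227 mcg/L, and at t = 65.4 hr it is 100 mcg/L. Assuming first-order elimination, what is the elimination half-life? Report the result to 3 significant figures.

k = ln(C₁/C₂) / (t₂ − t₁) = ln(227/100) / (65.4 − 8.70)
  = 0.8198 / 56.70 = 0.01446 hr⁻¹
t½ = ln 2 / k = ln 2 / 0.01446 ≈ 47.9 hours

47.9 hours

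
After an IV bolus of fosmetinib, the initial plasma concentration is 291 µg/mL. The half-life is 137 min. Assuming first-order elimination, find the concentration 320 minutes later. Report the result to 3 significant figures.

57.6 µg/mL

k = ln 2 / 137 = 0.005059 min⁻¹
320 min is 2.336 half-lives, so C = 291 × (1/2)^2.336 = 291 × 0.1981 ≈ 57.6 µg/mL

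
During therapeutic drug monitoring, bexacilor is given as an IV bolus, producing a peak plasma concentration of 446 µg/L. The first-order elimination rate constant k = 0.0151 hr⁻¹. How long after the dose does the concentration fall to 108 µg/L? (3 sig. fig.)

C(t) = C₀ e^(−kt)  ⇒  t = ln(C₀/C) / k
t = ln(446/108) / 0.01510 = 1.418 / 0.01510 ≈ 93.9 hours

93.9 hours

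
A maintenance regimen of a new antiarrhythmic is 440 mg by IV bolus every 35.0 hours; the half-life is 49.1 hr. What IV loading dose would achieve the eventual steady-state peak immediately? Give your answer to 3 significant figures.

1130 mg

k = ln 2 / 49.1 = 0.01412 hr⁻¹
Accumulation ratio R = 1 / (1 − e^(−kτ)) = 1 / (1 − e^(−0.01412×35.0)) = 1 / (1 − 0.6101) = 2.565
Loading dose = maintenance dose × R = 440 × 2.565 ≈ 1130 mg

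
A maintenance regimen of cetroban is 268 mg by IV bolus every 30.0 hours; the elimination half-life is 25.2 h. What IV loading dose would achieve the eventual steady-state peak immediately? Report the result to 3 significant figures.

477 mg

k = ln 2 / 25.2 = 0.02751 h⁻¹
Accumulation ratio R = 1 / (1 − e^(−kτ)) = 1 / (1 − e^(−0.02751×30.0)) = 1 / (1 − 0.4382) = 1.780
Loading dose = maintenance dose × R = 268 × 1.780 ≈ 477 mg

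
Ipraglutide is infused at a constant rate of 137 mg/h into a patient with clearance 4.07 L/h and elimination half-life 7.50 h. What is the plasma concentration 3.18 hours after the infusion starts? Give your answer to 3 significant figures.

8.57 mg/L

Css = rate / CL = 137 / 4.07 = 33.66 mg/L
k = ln 2 / 7.50 = 0.09242 h⁻¹
C(t) = Css (1 − e^(−kt)) = 33.66 × (1 − e^(−0.2939)) = 33.66 × 0.2546 ≈ 8.57 mg/L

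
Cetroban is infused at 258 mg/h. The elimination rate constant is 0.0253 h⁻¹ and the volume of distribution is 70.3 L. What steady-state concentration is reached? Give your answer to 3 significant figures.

145 mg/L

CL = k · V = 0.0253 × 70.3 = 1.779 L/h
Css = rate / CL = 258 / 1.779 ≈ 145 mg/L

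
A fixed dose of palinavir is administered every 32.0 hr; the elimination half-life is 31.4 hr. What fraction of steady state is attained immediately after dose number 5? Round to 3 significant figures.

k = ln 2 / 31.4 = 0.02207 hr⁻¹
f_n = 1 − e^(−nkτ) = 1 − e^(−5 × 0.02207 × 32.0) = 1 − e^(−3.532) = 1 − 0.02925 ≈ 0.971

0.971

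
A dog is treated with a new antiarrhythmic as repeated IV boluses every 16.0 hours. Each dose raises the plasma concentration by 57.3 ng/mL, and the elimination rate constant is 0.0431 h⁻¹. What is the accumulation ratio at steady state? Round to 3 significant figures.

2.01

Fraction remaining after one interval: e^(−kτ) = e^(−0.04310 × 16.0) = 0.5018
R = 1 / (1 − 0.5018) = 1 / 0.4982 ≈ 2.01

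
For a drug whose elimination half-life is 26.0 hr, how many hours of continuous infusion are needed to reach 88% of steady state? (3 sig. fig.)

79.5 hours

k = ln 2 / 26.0 = 0.02666 hr⁻¹
f = 1 − e^(−kt)  ⇒  t = −ln(1 − f) / k
t = −ln(1 − 0.88) / 0.02666 = 2.120 / 0.02666 ≈ 79.5 hours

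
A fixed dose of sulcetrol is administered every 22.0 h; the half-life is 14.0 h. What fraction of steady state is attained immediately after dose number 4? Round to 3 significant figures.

0.987

k = ln 2 / 14.0 = 0.04951 h⁻¹
f_n = 1 − e^(−nkτ) = 1 − e^(−4 × 0.04951 × 22.0) = 1 − e^(−4.357) = 1 − 0.01282 ≈ 0.987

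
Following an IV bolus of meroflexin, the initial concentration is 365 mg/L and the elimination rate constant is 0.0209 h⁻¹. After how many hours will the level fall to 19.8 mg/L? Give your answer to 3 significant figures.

139 hours

C(t) = C₀ e^(−kt)  ⇒  t = ln(C₀/C) / k
t = ln(365/19.8) / 0.02090 = 2.914 / 0.02090 ≈ 139 hours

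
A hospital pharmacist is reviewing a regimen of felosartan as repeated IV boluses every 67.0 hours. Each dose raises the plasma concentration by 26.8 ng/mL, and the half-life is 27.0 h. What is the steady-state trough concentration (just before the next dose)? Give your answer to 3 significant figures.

k = ln 2 / 27.0 = 0.02567 h⁻¹
Fraction remaining after one interval: e^(−kτ) = e^(−0.02567 × 67.0) = 0.1791
R = 1 / (1 − 0.1791) = 1.218
Css,max = 26.8 × 1.218 = 32.65 ng/mL
Css,min = Css,max × e^(−kτ) = 32.65 × 0.1791 ≈ 5.85 ng/mL

5.85 ng/mL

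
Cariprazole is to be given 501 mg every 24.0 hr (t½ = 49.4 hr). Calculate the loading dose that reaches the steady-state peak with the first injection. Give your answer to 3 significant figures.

1750 mg

k = ln 2 / 49.4 = 0.01403 hr⁻¹
Accumulation ratio R = 1 / (1 − e^(−kτ)) = 1 / (1 − e^(−0.01403×24.0)) = 1 / (1 − 0.7141) = 3.498
Loading dose = maintenance dose × R = 501 × 3.498 ≈ 1750 mg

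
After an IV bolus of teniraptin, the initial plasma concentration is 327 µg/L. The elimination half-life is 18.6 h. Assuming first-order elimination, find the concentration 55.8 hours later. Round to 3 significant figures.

k = ln 2 / 18.6 = 0.03727 h⁻¹
55.8 h is 3.000 half-lives, so C = 327 × (1/2)^3.000 = 327 × 0.1250 ≈ 40.9 µg/L

40.9 µg/L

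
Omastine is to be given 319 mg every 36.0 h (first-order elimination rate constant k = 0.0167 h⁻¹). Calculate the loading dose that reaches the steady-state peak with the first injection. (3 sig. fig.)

706 mg

Accumulation ratio R = 1 / (1 − e^(−kτ)) = 1 / (1 − e^(−0.01670×36.0)) = 1 / (1 − 0.5482) = 2.213
Loading dose = maintenance dose × R = 319 × 2.213 ≈ 706 mg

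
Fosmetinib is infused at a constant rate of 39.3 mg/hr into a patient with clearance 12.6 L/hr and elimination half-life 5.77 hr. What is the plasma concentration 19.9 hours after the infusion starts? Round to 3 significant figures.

2.83 mg/L

Css = rate / CL = 39.3 / 12.6 = 3.119 mg/L
k = ln 2 / 5.77 = 0.1201 hr⁻¹
C(t) = Css (1 − e^(−kt)) = 3.119 × (1 − e^(−2.391)) = 3.119 × 0.9084 ≈ 2.83 mg/L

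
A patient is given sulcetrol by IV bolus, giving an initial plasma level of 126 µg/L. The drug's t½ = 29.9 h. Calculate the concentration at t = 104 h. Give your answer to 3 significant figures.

11.3 µg/L

k = ln 2 / 29.9 = 0.02318 h⁻¹
C(t) = C₀ e^(−kt) = 126 × e^(−0.02318 × 104) = 126 × e^(−2.411) = 126 × 0.08973 ≈ 11.3 µg/L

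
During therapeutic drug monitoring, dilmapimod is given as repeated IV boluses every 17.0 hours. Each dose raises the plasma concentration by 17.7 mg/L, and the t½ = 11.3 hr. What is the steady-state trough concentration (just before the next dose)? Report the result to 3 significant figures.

9.63 mg/L

k = ln 2 / 11.3 = 0.06134 hr⁻¹
Fraction remaining after one interval: e^(−kτ) = e^(−0.06134 × 17.0) = 0.3525
R = 1 / (1 − 0.3525) = 1.544
Css,max = 17.7 × 1.544 = 27.33 mg/L
Css,min = Css,max × e^(−kτ) = 27.33 × 0.3525 ≈ 9.63 mg/L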